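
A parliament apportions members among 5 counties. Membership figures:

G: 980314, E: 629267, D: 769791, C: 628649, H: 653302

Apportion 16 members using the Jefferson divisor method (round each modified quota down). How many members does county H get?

3

Standard divisor 3661323/16 ≈ 228832.688; standard quotas: G 4.284, E 2.750, D 3.364, C 2.747, H 2.855.
Rounding down gives 4, 2, 3, 2, 2 = 13 seats, so the divisor must be adjusted.
With modified divisor 202800: modified quotas G 4.834, E 3.103, D 3.796, C 3.100, H 3.221.
Rounding down: G 4, E 3, D 3, C 3, H 3 (total 16).
H receives 3.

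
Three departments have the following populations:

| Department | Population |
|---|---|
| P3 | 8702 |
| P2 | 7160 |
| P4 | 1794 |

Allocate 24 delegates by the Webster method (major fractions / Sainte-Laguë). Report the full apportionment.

P3=12, P2=10, P4=2

Standard divisor 17656/24 ≈ 735.667; standard quotas: P3 11.829, P2 9.733, P4 2.439.
Rounding to the nearest integer gives P3 12, P2 10, P4 2 — total 24, matching the house size, so no adjustment is needed.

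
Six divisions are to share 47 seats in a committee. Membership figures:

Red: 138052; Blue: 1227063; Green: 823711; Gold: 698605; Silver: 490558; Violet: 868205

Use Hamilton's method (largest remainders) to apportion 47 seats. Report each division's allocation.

Standard divisor: 4246194 ÷ 47 ≈ 90344.553.
Standard quotas: Red 1.5281, Blue 13.5820, Green 9.1174, Gold 7.7327, Silver 5.4299, Violet 9.6099.
Lower quotas: Red 1, Blue 13, Green 9, Gold 7, Silver 5, Violet 9 (sum 44, leaving 3 seats).
Remainders in descending order: Gold 0.7327, Violet 0.6099, Blue 0.5820, Red 0.5281, Silver 0.4299, Green 0.1174.
Largest remainders: Gold, Violet, Blue receive the extra seats.

Red 1; Blue 14; Green 9; Gold 8; Silver 5; Violet 10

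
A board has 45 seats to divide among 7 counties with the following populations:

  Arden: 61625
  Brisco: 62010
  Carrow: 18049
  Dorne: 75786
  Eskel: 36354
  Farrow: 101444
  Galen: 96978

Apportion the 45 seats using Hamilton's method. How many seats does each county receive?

Arden=6, Brisco=6, Carrow=2, Dorne=7, Eskel=4, Farrow=10, Galen=10

Standard divisor: 452246 ÷ 45 ≈ 10049.911.
Standard quotas: Arden 6.1319, Brisco 6.1702, Carrow 1.7959, Dorne 7.5410, Eskel 3.6173, Farrow 10.0940, Galen 9.6496.
Lower quotas: Arden 6, Brisco 6, Carrow 1, Dorne 7, Eskel 3, Farrow 10, Galen 9 (sum 42, leaving 3 seats).
Remainders in descending order: Carrow 0.7959, Galen 0.6496, Eskel 0.6173, Dorne 0.5410, Brisco 0.1702, Arden 0.1319, Farrow 0.0940.
Largest remainders: Carrow, Galen, Eskel receive the extra seats.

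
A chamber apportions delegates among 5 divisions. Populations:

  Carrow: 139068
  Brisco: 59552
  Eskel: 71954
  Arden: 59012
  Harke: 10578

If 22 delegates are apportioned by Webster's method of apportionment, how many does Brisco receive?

Standard divisor 340164/22 ≈ 15462; standard quotas: Carrow 8.994, Brisco 3.852, Eskel 4.654, Arden 3.817, Harke 0.684.
Rounding to the nearest integer gives 9, 4, 5, 4, 1 = 23 seats, so the divisor must be adjusted.
With modified divisor 16200: modified quotas Carrow 8.584, Brisco 3.676, Eskel 4.442, Arden 3.643, Harke 0.653.
Rounding to the nearest integer: Carrow 9, Brisco 4, Eskel 4, Arden 4, Harke 1 (total 22).
Brisco receives 4.

4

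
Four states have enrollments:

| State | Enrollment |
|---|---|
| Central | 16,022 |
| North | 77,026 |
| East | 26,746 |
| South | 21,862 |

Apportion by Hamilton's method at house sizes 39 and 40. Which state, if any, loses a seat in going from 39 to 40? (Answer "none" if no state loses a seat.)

At 39 seats: Central 5, North 21, East 7, South 6.
At 40 seats: Central 4, North 22, East 8, South 6.
Central drops from 5 to 4.

Central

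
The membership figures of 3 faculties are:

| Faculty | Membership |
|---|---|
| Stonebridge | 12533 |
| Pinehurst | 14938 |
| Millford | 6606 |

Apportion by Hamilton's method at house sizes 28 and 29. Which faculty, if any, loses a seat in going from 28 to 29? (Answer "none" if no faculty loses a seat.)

Millford

At 28 seats: Stonebridge 10, Pinehurst 12, Millford 6.
At 29 seats: Stonebridge 11, Pinehurst 13, Millford 5.
Millford drops from 6 to 5.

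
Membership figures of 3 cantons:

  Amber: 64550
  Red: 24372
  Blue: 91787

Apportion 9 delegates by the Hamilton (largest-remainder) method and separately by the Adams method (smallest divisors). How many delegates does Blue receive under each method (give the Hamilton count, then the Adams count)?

Hamilton: Amber 3, Red 1, Blue 5.
Adams: Amber 3, Red 2, Blue 4.
Blue gets 5 under Hamilton and 4 under Adams.

5 and 4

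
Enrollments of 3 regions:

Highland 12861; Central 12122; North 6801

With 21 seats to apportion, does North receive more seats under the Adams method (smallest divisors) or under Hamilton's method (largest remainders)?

Adams: Highland 8, Central 8, North 5.
Hamilton: Highland 9, Central 8, North 4.
North gets 5 under Adams and 4 under Hamilton.

Adams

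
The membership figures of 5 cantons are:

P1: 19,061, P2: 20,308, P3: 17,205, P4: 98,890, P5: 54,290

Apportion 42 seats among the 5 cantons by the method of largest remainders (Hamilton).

P1 4; P2 4; P3 3; P4 20; P5 11

The standard divisor is 209754/42 ≈ 4994.143.
Standard quotas: P1 3.8167, P2 4.0664, P3 3.4450, P4 19.8012, P5 10.8707.
Lower quotas: P1 3, P2 4, P3 3, P4 19, P5 10 (sum 39, leaving 3 seats).
Remainders in descending order: P5 0.8707, P1 0.8167, P4 0.8012, P3 0.4450, P2 0.0664.
The surplus seats go to P5, P1, P4.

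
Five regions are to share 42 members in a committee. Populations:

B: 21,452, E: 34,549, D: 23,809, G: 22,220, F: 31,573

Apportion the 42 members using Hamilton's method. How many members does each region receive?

Standard divisor: 133603 ÷ 42 ≈ 3181.024.
Standard quotas: B 6.7437, E 10.8610, D 7.4847, G 6.9852, F 9.9254.
Lower quotas: B 6, E 10, D 7, G 6, F 9 (sum 38, leaving 4 seats).
Remainders in descending order: G 0.9852, F 0.9254, E 0.8610, B 0.7437, D 0.4847.
Largest remainders: G, F, E, B receive the extra seats.

B: 7; E: 11; D: 7; G: 7; F: 10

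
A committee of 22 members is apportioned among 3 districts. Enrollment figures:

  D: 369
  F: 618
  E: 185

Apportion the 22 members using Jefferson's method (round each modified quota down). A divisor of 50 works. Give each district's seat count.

With modified divisor 50: modified quotas D 7.380, F 12.360, E 3.700.
Rounding down: D 7, F 12, E 3 (total 22).

D: 7, F: 12, E: 3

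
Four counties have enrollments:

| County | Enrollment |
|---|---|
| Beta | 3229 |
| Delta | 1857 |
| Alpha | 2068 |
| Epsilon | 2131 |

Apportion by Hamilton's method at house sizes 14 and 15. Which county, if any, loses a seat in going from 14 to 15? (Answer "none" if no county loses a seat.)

none

At 14 seats: Beta 5, Delta 3, Alpha 3, Epsilon 3.
At 15 seats: Beta 5, Delta 3, Alpha 3, Epsilon 4.
No county's allocation decreased.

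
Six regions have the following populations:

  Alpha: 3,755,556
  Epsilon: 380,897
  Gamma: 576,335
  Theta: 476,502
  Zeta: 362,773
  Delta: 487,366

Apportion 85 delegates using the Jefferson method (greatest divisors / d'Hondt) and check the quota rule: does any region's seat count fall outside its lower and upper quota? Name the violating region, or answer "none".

Alpha

Standard quotas: Alpha 52.856, Epsilon 5.361, Gamma 8.111, Theta 6.706, Zeta 5.106, Delta 6.859.
Jefferson allocation: Alpha 54, Epsilon 5, Gamma 8, Theta 6, Zeta 5, Delta 7.
Alpha has quota 52.856 (lower 52, upper 53) but receives 54 — outside the quota interval.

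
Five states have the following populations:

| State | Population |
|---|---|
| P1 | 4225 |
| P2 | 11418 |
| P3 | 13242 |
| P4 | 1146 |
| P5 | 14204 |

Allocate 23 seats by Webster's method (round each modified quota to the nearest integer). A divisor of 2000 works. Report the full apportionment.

With modified divisor 2000: modified quotas P1 2.112, P2 5.709, P3 6.621, P4 0.573, P5 7.102.
Rounding to the nearest integer: P1 2, P2 6, P3 7, P4 1, P5 7 (total 23).

P1=2; P2=6; P3=7; P4=1; P5=7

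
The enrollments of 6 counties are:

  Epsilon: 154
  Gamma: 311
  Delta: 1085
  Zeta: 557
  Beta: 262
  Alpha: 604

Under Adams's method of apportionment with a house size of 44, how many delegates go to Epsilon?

3

Standard divisor 2973/44 ≈ 67.568; standard quotas: Epsilon 2.279, Gamma 4.603, Delta 16.058, Zeta 8.244, Beta 3.878, Alpha 8.939.
Rounding up gives 3, 5, 17, 9, 4, 9 = 47 seats, so the divisor must be adjusted.
With modified divisor 74: modified quotas Epsilon 2.081, Gamma 4.203, Delta 14.662, Zeta 7.527, Beta 3.541, Alpha 8.162.
Rounding up: Epsilon 3, Gamma 5, Delta 15, Zeta 8, Beta 4, Alpha 9 (total 44).
Epsilon receives 3.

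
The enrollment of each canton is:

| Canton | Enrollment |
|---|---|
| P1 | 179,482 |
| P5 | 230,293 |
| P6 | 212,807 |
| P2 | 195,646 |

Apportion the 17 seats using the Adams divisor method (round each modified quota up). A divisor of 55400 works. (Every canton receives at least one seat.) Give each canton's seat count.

With modified divisor 55400: modified quotas P1 3.240, P5 4.157, P6 3.841, P2 3.532.
Rounding up: P1 4, P5 5, P6 4, P2 4 (total 17).

P1 4, P5 5, P6 4, P2 4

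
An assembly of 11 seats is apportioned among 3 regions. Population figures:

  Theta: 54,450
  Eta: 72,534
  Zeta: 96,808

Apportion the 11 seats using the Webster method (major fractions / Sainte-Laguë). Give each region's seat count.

Theta 3, Eta 3, Zeta 5

Standard divisor 223792/11 ≈ 20344.727; standard quotas: Theta 2.676, Eta 3.565, Zeta 4.758.
Rounding to the nearest integer gives 3, 4, 5 = 12 seats, so the divisor must be adjusted.
With modified divisor 21100: modified quotas Theta 2.581, Eta 3.438, Zeta 4.588.
Rounding to the nearest integer: Theta 3, Eta 3, Zeta 5 (total 11).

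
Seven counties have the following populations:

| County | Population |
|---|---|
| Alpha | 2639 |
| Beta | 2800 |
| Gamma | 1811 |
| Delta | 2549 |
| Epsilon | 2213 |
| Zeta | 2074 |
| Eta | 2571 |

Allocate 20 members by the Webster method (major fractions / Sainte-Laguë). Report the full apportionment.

Alpha 3, Beta 3, Gamma 2, Delta 3, Epsilon 3, Zeta 3, Eta 3

Standard divisor 16657/20 ≈ 832.85; standard quotas: Alpha 3.169, Beta 3.362, Gamma 2.174, Delta 3.061, Epsilon 2.657, Zeta 2.490, Eta 3.087.
Rounding to the nearest integer gives 3, 3, 2, 3, 3, 2, 3 = 19 seats, so the divisor must be adjusted.
With modified divisor 810: modified quotas Alpha 3.258, Beta 3.457, Gamma 2.236, Delta 3.147, Epsilon 2.732, Zeta 2.560, Eta 3.174.
Rounding to the nearest integer: Alpha 3, Beta 3, Gamma 2, Delta 3, Epsilon 3, Zeta 3, Eta 3 (total 20).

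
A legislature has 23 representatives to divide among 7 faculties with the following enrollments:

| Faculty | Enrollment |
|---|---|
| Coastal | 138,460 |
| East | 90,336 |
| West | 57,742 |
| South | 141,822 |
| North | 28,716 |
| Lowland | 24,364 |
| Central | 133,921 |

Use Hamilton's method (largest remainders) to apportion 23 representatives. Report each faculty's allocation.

Coastal 5; East 4; West 2; South 5; North 1; Lowland 1; Central 5

Standard divisor: 615361 ÷ 23 ≈ 26754.826.
Standard quotas: Coastal 5.1751, East 3.3764, West 2.1582, South 5.3008, North 1.0733, Lowland 0.9106, Central 5.0055.
Lower quotas: Coastal 5, East 3, West 2, South 5, North 1, Lowland 0, Central 5 (sum 21, leaving 2 seats).
Remainders in descending order: Lowland 0.9106, East 0.3764, South 0.3008, Coastal 0.1751, West 0.1582, North 0.0733, Central 0.0055.
Largest remainders: Lowland, East receive the extra seats.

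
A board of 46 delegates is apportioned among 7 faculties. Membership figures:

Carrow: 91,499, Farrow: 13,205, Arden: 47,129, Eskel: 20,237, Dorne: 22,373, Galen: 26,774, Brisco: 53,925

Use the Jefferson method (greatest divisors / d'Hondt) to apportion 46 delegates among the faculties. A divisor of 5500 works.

Carrow=16; Farrow=2; Arden=8; Eskel=3; Dorne=4; Galen=4; Brisco=9

With modified divisor 5500: modified quotas Carrow 16.636, Farrow 2.401, Arden 8.569, Eskel 3.679, Dorne 4.068, Galen 4.868, Brisco 9.805.
Rounding down: Carrow 16, Farrow 2, Arden 8, Eskel 3, Dorne 4, Galen 4, Brisco 9 (total 46).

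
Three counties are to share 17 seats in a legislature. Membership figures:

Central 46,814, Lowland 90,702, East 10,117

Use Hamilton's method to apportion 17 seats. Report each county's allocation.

Central 5, Lowland 11, East 1

The standard divisor is 147633/17 ≈ 8684.294.
Standard quotas: Central 5.3907, Lowland 10.4444, East 1.1650.
Lower quotas: Central 5, Lowland 10, East 1 (sum 16, leaving 1 seat).
Remainders in descending order: Lowland 0.4444, Central 0.3907, East 0.1650.
Largest remainder: Lowland receives the extra seat.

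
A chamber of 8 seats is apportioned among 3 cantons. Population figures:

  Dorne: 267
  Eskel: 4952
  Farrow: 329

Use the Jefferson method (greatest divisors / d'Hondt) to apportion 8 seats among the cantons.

Standard divisor 5548/8 ≈ 693.5; standard quotas: Dorne 0.385, Eskel 7.141, Farrow 0.474.
Rounding down gives 0, 7, 0 = 7 seats, so the divisor must be adjusted.
With modified divisor 600: modified quotas Dorne 0.445, Eskel 8.253, Farrow 0.548.
Rounding down: Dorne 0, Eskel 8, Farrow 0 (total 8).

Dorne=0, Eskel=8, Farrow=0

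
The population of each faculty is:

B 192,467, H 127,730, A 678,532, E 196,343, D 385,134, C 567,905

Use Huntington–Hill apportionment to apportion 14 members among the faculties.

B=1, H=1, A=4, E=1, D=3, C=4

With divisor 154477: modified quotas B 1.246, H 0.827, A 4.392, E 1.271, D 2.493, C 3.676.
Geometric-mean thresholds: B √(1·2)=1.414, H (min 1), A √(4·5)=4.472, E √(1·2)=1.414, D √(2·3)=2.449, C √(3·4)=3.464.
Each quota rounded against its threshold gives B 1, H 1, A 4, E 1, D 3, C 4 (total 14).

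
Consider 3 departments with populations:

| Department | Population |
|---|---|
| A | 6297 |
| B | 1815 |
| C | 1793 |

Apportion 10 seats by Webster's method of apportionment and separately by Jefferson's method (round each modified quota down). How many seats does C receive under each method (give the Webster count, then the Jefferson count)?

Webster: A 6, B 2, C 2.
Jefferson: A 7, B 2, C 1.
C gets 2 under Webster and 1 under Jefferson.

2 and 1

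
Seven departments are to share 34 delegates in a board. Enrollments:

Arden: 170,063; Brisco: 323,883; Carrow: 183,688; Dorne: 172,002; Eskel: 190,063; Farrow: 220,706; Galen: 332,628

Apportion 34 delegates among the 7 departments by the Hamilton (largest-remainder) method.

Arden 3, Brisco 7, Carrow 4, Dorne 4, Eskel 4, Farrow 5, Galen 7

Total 1593033; standard divisor 1593033/34 ≈ 46853.912.
Standard quotas: Arden 3.6296, Brisco 6.9126, Carrow 3.9204, Dorne 3.6710, Eskel 4.0565, Farrow 4.7105, Galen 7.0993.
Lower quotas: Arden 3, Brisco 6, Carrow 3, Dorne 3, Eskel 4, Farrow 4, Galen 7 (sum 30, leaving 4 seats).
Remainders in descending order: Carrow 0.9204, Brisco 0.9126, Farrow 0.7105, Dorne 0.6710, Arden 0.6296, Galen 0.0993, Eskel 0.0565.
The surplus seats go to Carrow, Brisco, Farrow, Dorne.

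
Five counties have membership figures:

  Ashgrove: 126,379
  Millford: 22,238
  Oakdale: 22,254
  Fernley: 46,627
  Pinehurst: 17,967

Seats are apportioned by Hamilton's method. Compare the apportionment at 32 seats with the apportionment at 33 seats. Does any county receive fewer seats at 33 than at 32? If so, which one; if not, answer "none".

Pinehurst

At 32 seats: Ashgrove 17, Millford 3, Oakdale 3, Fernley 6, Pinehurst 3.
At 33 seats: Ashgrove 18, Millford 3, Oakdale 3, Fernley 7, Pinehurst 2.
Pinehurst drops from 3 to 2.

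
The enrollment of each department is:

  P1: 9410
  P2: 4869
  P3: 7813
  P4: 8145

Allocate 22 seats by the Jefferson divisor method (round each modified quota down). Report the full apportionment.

Standard divisor 30237/22 ≈ 1374.409; standard quotas: P1 6.847, P2 3.543, P3 5.685, P4 5.926.
Rounding down gives 6, 3, 5, 5 = 19 seats, so the divisor must be adjusted.
With modified divisor 1260: modified quotas P1 7.468, P2 3.864, P3 6.201, P4 6.464.
Rounding down: P1 7, P2 3, P3 6, P4 6 (total 22).

P1 7; P2 3; P3 6; P4 6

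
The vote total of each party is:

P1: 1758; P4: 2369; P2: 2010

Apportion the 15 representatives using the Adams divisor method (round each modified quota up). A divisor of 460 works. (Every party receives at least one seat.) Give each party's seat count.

With modified divisor 460: modified quotas P1 3.822, P4 5.150, P2 4.370.
Rounding up: P1 4, P4 6, P2 5 (total 15).

P1=4, P4=6, P2=5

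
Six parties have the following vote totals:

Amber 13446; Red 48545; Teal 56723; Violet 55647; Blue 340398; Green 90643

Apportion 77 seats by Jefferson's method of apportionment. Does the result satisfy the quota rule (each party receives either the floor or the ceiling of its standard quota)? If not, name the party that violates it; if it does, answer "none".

Blue

Standard quotas: Amber 1.710, Red 6.174, Teal 7.214, Violet 7.078, Blue 43.295, Green 11.529.
Jefferson allocation: Amber 1, Red 6, Teal 7, Violet 7, Blue 45, Green 11.
Blue has quota 43.295 (lower 43, upper 44) but receives 45 — outside the quota interval.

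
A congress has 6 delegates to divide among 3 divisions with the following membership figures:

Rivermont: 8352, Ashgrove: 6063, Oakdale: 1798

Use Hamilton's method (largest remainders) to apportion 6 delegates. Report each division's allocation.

Rivermont: 3; Ashgrove: 2; Oakdale: 1

The standard divisor is 16213/6 ≈ 2702.167.
Standard quotas: Rivermont 3.0909, Ashgrove 2.2438, Oakdale 0.6654.
Lower quotas: Rivermont 3, Ashgrove 2, Oakdale 0 (sum 5, leaving 1 seat).
Remainders in descending order: Oakdale 0.6654, Ashgrove 0.2438, Rivermont 0.0909.
Largest remainder: Oakdale receives the extra seat.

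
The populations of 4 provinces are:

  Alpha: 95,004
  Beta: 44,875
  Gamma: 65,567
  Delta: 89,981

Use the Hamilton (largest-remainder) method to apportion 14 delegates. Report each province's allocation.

Alpha: 5; Beta: 2; Gamma: 3; Delta: 4

The standard divisor is 295427/14 ≈ 21101.929.
Standard quotas: Alpha 4.5021, Beta 2.1266, Gamma 3.1072, Delta 4.2641.
Lower quotas: Alpha 4, Beta 2, Gamma 3, Delta 4 (sum 13, leaving 1 seat).
Remainders in descending order: Alpha 0.5021, Delta 0.2641, Beta 0.1266, Gamma 0.1072.
Largest remainder: Alpha receives the extra seat.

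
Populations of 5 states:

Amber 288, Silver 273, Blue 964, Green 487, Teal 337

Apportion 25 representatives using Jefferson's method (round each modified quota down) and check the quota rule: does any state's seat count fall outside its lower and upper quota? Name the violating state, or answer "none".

Standard quotas: Amber 3.065, Silver 2.905, Blue 10.260, Green 5.183, Teal 3.587.
Jefferson allocation: Amber 3, Silver 3, Blue 11, Green 5, Teal 3.
Every allocation lies between the lower and upper quota.

none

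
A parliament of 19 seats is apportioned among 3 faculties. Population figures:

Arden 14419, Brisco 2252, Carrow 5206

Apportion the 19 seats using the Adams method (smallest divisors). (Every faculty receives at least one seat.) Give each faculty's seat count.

Standard divisor 21877/19 ≈ 1151.421; standard quotas: Arden 12.523, Brisco 1.956, Carrow 4.521.
Rounding up gives 13, 2, 5 = 20 seats, so the divisor must be adjusted.
With modified divisor 1250: modified quotas Arden 11.535, Brisco 1.802, Carrow 4.165.
Rounding up: Arden 12, Brisco 2, Carrow 5 (total 19).

Arden: 12, Brisco: 2, Carrow: 5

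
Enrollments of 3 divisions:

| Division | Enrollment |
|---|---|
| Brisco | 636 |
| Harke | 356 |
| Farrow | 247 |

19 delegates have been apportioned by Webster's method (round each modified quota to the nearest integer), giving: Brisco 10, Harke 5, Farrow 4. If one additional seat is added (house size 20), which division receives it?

Harke

Priority for the next seat is population ÷ (current seats + 0.5).
Priorities: Brisco 60.571, Harke 64.727, Farrow 54.889.
Highest priority: Harke.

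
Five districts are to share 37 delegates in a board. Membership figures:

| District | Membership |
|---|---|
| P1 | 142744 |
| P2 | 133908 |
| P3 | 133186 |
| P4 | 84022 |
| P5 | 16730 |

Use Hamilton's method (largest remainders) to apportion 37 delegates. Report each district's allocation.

P1: 10, P2: 10, P3: 10, P4: 6, P5: 1

Standard divisor: 510590 ÷ 37 ≈ 13799.73.
Standard quotas: P1 10.3440, P2 9.7037, P3 9.6513, P4 6.0887, P5 1.2123.
Lower quotas: P1 10, P2 9, P3 9, P4 6, P5 1 (sum 35, leaving 2 seats).
Remainders in descending order: P2 0.7037, P3 0.6513, P1 0.3440, P5 0.2123, P4 0.0887.
Largest remainders: P2, P3 receive the extra seats.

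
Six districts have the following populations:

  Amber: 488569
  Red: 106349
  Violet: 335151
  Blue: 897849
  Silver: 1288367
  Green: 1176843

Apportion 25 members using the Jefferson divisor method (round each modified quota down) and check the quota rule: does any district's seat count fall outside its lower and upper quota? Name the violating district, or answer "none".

Standard quotas: Amber 2.845, Red 0.619, Violet 1.952, Blue 5.228, Silver 7.502, Green 6.853.
Jefferson allocation: Amber 3, Red 0, Violet 2, Blue 5, Silver 8, Green 7.
Every allocation lies between the lower and upper quota.

none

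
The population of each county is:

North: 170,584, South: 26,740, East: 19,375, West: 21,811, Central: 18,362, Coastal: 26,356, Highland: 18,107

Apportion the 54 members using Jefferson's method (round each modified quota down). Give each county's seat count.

Standard divisor 301335/54 ≈ 5580.278; standard quotas: North 30.569, South 4.792, East 3.472, West 3.909, Central 3.291, Coastal 4.723, Highland 3.245.
Rounding down gives 30, 4, 3, 3, 3, 4, 3 = 50 seats, so the divisor must be adjusted.
With modified divisor 5300: modified quotas North 32.186, South 5.045, East 3.656, West 4.115, Central 3.465, Coastal 4.973, Highland 3.416.
Rounding down: North 32, South 5, East 3, West 4, Central 3, Coastal 4, Highland 3 (total 54).

North=32; South=5; East=3; West=4; Central=3; Coastal=4; Highland=3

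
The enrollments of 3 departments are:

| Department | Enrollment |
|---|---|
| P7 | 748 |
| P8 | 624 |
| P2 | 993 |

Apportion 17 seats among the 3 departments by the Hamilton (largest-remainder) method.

The standard divisor is 2365/17 ≈ 139.118.
Standard quotas: P7 5.377, P8 4.485, P2 7.138.
Lower quotas: P7 5, P8 4, P2 7 (sum 16, leaving 1 seat).
Remainders in descending order: P8 0.485, P7 0.377, P2 0.138.
Largest remainder: P8 receives the extra seat.

P7: 5, P8: 5, P2: 7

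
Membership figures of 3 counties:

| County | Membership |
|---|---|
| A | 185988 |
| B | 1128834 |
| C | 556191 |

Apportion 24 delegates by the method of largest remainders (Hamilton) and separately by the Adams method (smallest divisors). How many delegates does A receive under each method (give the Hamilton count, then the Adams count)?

2 and 3

Hamilton: A 2, B 15, C 7.
Adams: A 3, B 14, C 7.
A gets 2 under Hamilton and 3 under Adams.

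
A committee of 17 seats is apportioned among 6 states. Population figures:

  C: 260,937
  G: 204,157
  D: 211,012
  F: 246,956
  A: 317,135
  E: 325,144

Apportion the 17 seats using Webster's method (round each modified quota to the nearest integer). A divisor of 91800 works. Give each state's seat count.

With modified divisor 91800: modified quotas C 2.842, G 2.224, D 2.299, F 2.690, A 3.455, E 3.542.
Rounding to the nearest integer: C 3, G 2, D 2, F 3, A 3, E 4 (total 17).

C: 3, G: 2, D: 2, F: 3, A: 3, E: 4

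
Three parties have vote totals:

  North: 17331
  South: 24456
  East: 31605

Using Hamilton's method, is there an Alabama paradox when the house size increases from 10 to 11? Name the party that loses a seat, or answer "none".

At 10 seats: North 3, South 3, East 4.
At 11 seats: North 2, South 4, East 5.
North drops from 3 to 2.

North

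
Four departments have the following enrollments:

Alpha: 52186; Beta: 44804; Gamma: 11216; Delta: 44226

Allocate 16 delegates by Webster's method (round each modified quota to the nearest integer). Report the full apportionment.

Standard divisor 152432/16 ≈ 9527; standard quotas: Alpha 5.478, Beta 4.703, Gamma 1.177, Delta 4.642.
Rounding to the nearest integer gives Alpha 5, Beta 5, Gamma 1, Delta 5 — total 16, matching the house size, so no adjustment is needed.

Alpha=5; Beta=5; Gamma=1; Delta=5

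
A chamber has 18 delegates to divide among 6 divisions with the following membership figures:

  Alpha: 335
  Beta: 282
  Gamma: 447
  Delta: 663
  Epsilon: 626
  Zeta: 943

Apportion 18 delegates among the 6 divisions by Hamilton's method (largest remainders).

Alpha 2; Beta 2; Gamma 2; Delta 4; Epsilon 3; Zeta 5

Standard divisor: 3296 ÷ 18 ≈ 183.111.
Standard quotas: Alpha 1.829, Beta 1.540, Gamma 2.441, Delta 3.621, Epsilon 3.419, Zeta 5.150.
Lower quotas: Alpha 1, Beta 1, Gamma 2, Delta 3, Epsilon 3, Zeta 5 (sum 15, leaving 3 seats).
Remainders in descending order: Alpha 0.829, Delta 0.621, Beta 0.540, Gamma 0.441, Epsilon 0.419, Zeta 0.150.
Largest remainders: Alpha, Delta, Beta receive the extra seats.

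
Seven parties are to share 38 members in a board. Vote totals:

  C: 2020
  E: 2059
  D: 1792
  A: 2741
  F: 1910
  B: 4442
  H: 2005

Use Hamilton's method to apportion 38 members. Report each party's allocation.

C: 5, E: 5, D: 4, A: 6, F: 4, B: 10, H: 4

Total 16969; standard divisor 16969/38 ≈ 446.553.
Standard quotas: C 4.524, E 4.611, D 4.013, A 6.138, F 4.277, B 9.947, H 4.490.
Lower quotas: C 4, E 4, D 4, A 6, F 4, B 9, H 4 (sum 35, leaving 3 seats).
Remainders in descending order: B 0.947, E 0.611, C 0.524, H 0.490, F 0.277, A 0.138, D 0.013.
The surplus seats go to B, E, C.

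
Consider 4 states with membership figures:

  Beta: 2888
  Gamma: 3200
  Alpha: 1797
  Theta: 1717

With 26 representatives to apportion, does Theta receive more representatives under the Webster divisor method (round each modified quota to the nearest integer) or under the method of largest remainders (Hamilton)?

Webster: Beta 8, Gamma 8, Alpha 5, Theta 5.
Hamilton: Beta 8, Gamma 9, Alpha 5, Theta 4.
Theta gets 5 under Webster and 4 under Hamilton.

Webster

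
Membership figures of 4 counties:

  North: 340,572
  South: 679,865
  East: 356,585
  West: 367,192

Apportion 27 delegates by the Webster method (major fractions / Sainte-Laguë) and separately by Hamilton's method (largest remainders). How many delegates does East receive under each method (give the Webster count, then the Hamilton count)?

6 and 5

Webster: North 5, South 10, East 6, West 6.
Hamilton: North 5, South 11, East 5, West 6.
East gets 6 under Webster and 5 under Hamilton.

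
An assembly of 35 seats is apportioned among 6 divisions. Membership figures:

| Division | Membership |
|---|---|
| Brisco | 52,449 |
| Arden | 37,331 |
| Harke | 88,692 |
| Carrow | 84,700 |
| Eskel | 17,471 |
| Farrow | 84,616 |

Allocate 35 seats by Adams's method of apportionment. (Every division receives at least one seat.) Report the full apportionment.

Brisco=5; Arden=4; Harke=8; Carrow=8; Eskel=2; Farrow=8

Standard divisor 365259/35 ≈ 10435.971; standard quotas: Brisco 5.026, Arden 3.577, Harke 8.499, Carrow 8.116, Eskel 1.674, Farrow 8.108.
Rounding up gives 6, 4, 9, 9, 2, 9 = 39 seats, so the divisor must be adjusted.
With modified divisor 11600: modified quotas Brisco 4.521, Arden 3.218, Harke 7.646, Carrow 7.302, Eskel 1.506, Farrow 7.294.
Rounding up: Brisco 5, Arden 4, Harke 8, Carrow 8, Eskel 2, Farrow 8 (total 35).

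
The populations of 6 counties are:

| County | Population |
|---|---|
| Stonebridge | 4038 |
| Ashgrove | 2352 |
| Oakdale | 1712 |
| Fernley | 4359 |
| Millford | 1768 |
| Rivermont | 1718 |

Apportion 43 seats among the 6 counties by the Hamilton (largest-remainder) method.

The standard divisor is 15947/43 ≈ 370.86.
Standard quotas: Stonebridge 10.888, Ashgrove 6.342, Oakdale 4.616, Fernley 11.754, Millford 4.767, Rivermont 4.632.
Lower quotas: Stonebridge 10, Ashgrove 6, Oakdale 4, Fernley 11, Millford 4, Rivermont 4 (sum 39, leaving 4 seats).
Remainders in descending order: Stonebridge 0.888, Millford 0.767, Fernley 0.754, Rivermont 0.632, Oakdale 0.616, Ashgrove 0.342.
Largest remainders: Stonebridge, Millford, Fernley, Rivermont receive the extra seats.

Stonebridge=11, Ashgrove=6, Oakdale=4, Fernley=12, Millford=5, Rivermont=5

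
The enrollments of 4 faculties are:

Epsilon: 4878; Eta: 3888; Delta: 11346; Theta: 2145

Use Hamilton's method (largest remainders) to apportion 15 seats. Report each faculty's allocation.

The standard divisor is 22257/15 ≈ 1483.8.
Standard quotas: Epsilon 3.2875, Eta 2.6203, Delta 7.6466, Theta 1.4456.
Lower quotas: Epsilon 3, Eta 2, Delta 7, Theta 1 (sum 13, leaving 2 seats).
Remainders in descending order: Delta 0.6466, Eta 0.6203, Theta 0.4456, Epsilon 0.2875.
Largest remainders: Delta, Eta receive the extra seats.

Epsilon: 3; Eta: 3; Delta: 8; Theta: 1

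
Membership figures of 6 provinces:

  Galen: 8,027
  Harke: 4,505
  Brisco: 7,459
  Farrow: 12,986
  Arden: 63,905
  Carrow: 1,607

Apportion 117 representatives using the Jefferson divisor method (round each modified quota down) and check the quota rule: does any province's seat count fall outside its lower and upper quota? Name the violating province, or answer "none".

Standard quotas: Galen 9.536, Harke 5.352, Brisco 8.861, Farrow 15.427, Arden 75.916, Carrow 1.909.
Jefferson allocation: Galen 9, Harke 5, Brisco 9, Farrow 15, Arden 78, Carrow 1.
Arden has quota 75.916 (lower 75, upper 76) but receives 78 — outside the quota interval.

Arden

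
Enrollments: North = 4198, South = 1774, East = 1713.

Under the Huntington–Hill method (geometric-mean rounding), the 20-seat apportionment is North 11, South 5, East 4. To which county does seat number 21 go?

Priority for the next seat is population ÷ (√(s·(s+1))).
Priorities: North 365.389, South 323.887, East 383.038.
Highest priority: East.

East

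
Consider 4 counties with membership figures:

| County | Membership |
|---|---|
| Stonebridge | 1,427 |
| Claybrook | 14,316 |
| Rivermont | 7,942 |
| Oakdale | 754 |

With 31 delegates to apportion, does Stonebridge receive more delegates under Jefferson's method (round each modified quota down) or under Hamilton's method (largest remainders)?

Hamilton

Jefferson: Stonebridge 1, Claybrook 19, Rivermont 10, Oakdale 1.
Hamilton: Stonebridge 2, Claybrook 18, Rivermont 10, Oakdale 1.
Stonebridge gets 1 under Jefferson and 2 under Hamilton.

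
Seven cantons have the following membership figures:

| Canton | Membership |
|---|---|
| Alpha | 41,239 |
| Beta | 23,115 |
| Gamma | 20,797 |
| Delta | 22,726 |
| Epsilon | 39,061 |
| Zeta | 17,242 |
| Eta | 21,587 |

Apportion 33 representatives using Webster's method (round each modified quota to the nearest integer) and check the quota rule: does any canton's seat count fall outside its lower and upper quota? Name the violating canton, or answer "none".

none

Standard quotas: Alpha 7.326, Beta 4.106, Gamma 3.694, Delta 4.037, Epsilon 6.939, Zeta 3.063, Eta 3.835.
Webster allocation: Alpha 7, Beta 4, Gamma 4, Delta 4, Epsilon 7, Zeta 3, Eta 4.
Every allocation lies between the lower and upper quota.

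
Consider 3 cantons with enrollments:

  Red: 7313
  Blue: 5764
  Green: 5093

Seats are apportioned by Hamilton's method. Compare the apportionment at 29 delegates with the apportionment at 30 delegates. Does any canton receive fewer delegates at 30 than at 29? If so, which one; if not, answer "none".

At 29 seats: Red 12, Blue 9, Green 8.
At 30 seats: Red 12, Blue 10, Green 8.
No canton's allocation decreased.

none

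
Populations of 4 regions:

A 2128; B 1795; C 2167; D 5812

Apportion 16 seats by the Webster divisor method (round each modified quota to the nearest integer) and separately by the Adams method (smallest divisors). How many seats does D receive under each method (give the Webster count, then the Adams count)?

8 and 7

Webster: A 3, B 2, C 3, D 8.
Adams: A 3, B 3, C 3, D 7.
D gets 8 under Webster and 7 under Adams.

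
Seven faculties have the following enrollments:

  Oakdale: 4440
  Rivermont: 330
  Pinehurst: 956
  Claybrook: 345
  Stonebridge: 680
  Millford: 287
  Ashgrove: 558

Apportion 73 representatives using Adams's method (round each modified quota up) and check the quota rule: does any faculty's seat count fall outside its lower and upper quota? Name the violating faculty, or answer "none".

Oakdale

Standard quotas: Oakdale 42.670, Rivermont 3.171, Pinehurst 9.187, Claybrook 3.316, Stonebridge 6.535, Millford 2.758, Ashgrove 5.363.
Adams allocation: Oakdale 41, Rivermont 3, Pinehurst 9, Claybrook 4, Stonebridge 7, Millford 3, Ashgrove 6.
Oakdale has quota 42.670 (lower 42, upper 43) but receives 41 — outside the quota interval.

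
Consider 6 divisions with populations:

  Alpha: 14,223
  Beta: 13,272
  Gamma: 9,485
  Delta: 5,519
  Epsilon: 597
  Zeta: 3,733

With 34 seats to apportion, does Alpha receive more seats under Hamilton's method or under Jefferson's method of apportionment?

Jefferson

Hamilton: Alpha 10, Beta 10, Gamma 7, Delta 4, Epsilon 0, Zeta 3.
Jefferson: Alpha 11, Beta 10, Gamma 7, Delta 4, Epsilon 0, Zeta 2.
Alpha gets 10 under Hamilton and 11 under Jefferson.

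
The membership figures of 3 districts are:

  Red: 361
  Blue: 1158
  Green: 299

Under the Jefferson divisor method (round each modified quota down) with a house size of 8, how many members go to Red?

1

Standard divisor 1818/8 ≈ 227.25; standard quotas: Red 1.589, Blue 5.096, Green 1.316.
Rounding down gives 1, 5, 1 = 7 seats, so the divisor must be adjusted.
With modified divisor 190: modified quotas Red 1.900, Blue 6.095, Green 1.574.
Rounding down: Red 1, Blue 6, Green 1 (total 8).
Red receives 1.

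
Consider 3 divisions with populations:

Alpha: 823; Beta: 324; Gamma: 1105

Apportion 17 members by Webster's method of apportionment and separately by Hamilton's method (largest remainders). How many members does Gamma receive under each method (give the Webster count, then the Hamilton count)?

Webster: Alpha 6, Beta 2, Gamma 9.
Hamilton: Alpha 6, Beta 3, Gamma 8.
Gamma gets 9 under Webster and 8 under Hamilton.

9 and 8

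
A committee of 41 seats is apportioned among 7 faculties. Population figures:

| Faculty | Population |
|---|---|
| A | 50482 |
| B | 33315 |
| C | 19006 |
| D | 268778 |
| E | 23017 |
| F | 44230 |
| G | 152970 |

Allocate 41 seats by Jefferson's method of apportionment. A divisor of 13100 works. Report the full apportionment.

With modified divisor 13100: modified quotas A 3.854, B 2.543, C 1.451, D 20.517, E 1.757, F 3.376, G 11.677.
Rounding down: A 3, B 2, C 1, D 20, E 1, F 3, G 11 (total 41).

A 3, B 2, C 1, D 20, E 1, F 3, G 11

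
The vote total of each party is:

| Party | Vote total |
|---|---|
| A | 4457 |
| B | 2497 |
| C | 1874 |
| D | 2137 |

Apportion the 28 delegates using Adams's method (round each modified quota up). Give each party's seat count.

A: 11, B: 6, C: 5, D: 6

Standard divisor 10965/28 ≈ 391.607; standard quotas: A 11.381, B 6.376, C 4.785, D 5.457.
Rounding up gives 12, 7, 5, 6 = 30 seats, so the divisor must be adjusted.
With modified divisor 420: modified quotas A 10.612, B 5.945, C 4.462, D 5.088.
Rounding up: A 11, B 6, C 5, D 6 (total 28).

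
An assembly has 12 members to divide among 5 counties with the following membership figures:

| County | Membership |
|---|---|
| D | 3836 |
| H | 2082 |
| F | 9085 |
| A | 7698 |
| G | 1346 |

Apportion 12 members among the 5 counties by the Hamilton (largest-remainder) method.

Total 24047; standard divisor 24047/12 ≈ 2003.917.
Standard quotas: D 1.9143, H 1.0390, F 4.5336, A 3.8415, G 0.6717.
Lower quotas: D 1, H 1, F 4, A 3, G 0 (sum 9, leaving 3 seats).
Remainders in descending order: D 0.9143, A 0.8415, G 0.6717, F 0.5336, H 0.0390.
Largest remainders: D, A, G receive the extra seats.

D=2, H=1, F=4, A=4, G=1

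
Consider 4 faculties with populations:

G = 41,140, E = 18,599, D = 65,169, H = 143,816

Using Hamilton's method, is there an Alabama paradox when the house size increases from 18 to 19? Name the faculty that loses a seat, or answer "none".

none

At 18 seats: G 3, E 1, D 4, H 10.
At 19 seats: G 3, E 1, D 5, H 10.
No faculty's allocation decreased.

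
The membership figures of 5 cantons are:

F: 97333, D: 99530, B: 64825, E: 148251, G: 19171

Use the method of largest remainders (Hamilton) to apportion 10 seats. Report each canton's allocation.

F: 2, D: 2, B: 2, E: 4, G: 0

Standard divisor: 429110 ÷ 10 = 42911.
Standard quotas: F 2.2683, D 2.3195, B 1.5107, E 3.4548, G 0.4468.
Lower quotas: F 2, D 2, B 1, E 3, G 0 (sum 8, leaving 2 seats).
Remainders in descending order: B 0.5107, E 0.4548, G 0.4468, D 0.3195, F 0.2683.
Largest remainders: B, E receive the extra seats.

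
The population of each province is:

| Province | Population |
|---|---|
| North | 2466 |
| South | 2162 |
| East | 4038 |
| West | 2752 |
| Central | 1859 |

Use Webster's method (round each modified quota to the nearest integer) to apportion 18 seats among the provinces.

Standard divisor 13277/18 ≈ 737.611; standard quotas: North 3.343, South 2.931, East 5.474, West 3.731, Central 2.520.
Rounding to the nearest integer gives North 3, South 3, East 5, West 4, Central 3 — total 18, matching the house size, so no adjustment is needed.

North 3, South 3, East 5, West 4, Central 3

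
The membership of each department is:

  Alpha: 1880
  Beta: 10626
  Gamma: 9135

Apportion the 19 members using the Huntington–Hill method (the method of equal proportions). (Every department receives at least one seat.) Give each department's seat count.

Alpha 2, Beta 9, Gamma 8

With divisor 1170: modified quotas Alpha 1.607, Beta 9.082, Gamma 7.808.
Geometric-mean thresholds: Alpha √(1·2)=1.414, Beta √(9·10)=9.487, Gamma √(7·8)=7.483.
Each quota rounded against its threshold gives Alpha 2, Beta 9, Gamma 8 (total 19).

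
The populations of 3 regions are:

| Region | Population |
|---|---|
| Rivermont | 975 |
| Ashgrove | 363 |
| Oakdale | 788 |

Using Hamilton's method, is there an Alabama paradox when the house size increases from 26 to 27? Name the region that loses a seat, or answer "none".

none

At 26 seats: Rivermont 12, Ashgrove 4, Oakdale 10.
At 27 seats: Rivermont 12, Ashgrove 5, Oakdale 10.
No region's allocation decreased.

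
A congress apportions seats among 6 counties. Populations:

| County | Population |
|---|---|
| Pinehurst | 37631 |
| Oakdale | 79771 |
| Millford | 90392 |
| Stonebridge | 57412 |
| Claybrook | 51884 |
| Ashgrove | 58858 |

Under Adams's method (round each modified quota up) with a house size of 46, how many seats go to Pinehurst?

5

Standard divisor 375948/46 ≈ 8172.783; standard quotas: Pinehurst 4.604, Oakdale 9.761, Millford 11.060, Stonebridge 7.025, Claybrook 6.348, Ashgrove 7.202.
Rounding up gives 5, 10, 12, 8, 7, 8 = 50 seats, so the divisor must be adjusted.
With modified divisor 8800: modified quotas Pinehurst 4.276, Oakdale 9.065, Millford 10.272, Stonebridge 6.524, Claybrook 5.896, Ashgrove 6.688.
Rounding up: Pinehurst 5, Oakdale 10, Millford 11, Stonebridge 7, Claybrook 6, Ashgrove 7 (total 46).
Pinehurst receives 5.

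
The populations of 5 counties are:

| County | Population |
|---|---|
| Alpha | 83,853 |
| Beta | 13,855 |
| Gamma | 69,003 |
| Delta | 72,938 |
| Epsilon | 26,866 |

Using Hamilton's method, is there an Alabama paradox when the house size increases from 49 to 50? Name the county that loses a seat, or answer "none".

At 49 seats: Alpha 15, Beta 3, Gamma 13, Delta 13, Epsilon 5.
At 50 seats: Alpha 16, Beta 2, Gamma 13, Delta 14, Epsilon 5.
Beta drops from 3 to 2.

Beta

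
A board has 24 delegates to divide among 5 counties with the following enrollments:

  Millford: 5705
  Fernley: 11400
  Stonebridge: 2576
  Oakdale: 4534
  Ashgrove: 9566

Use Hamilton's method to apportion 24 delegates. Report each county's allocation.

Millford 4, Fernley 8, Stonebridge 2, Oakdale 3, Ashgrove 7

The standard divisor is 33781/24 ≈ 1407.542.
Standard quotas: Millford 4.0532, Fernley 8.0992, Stonebridge 1.8301, Oakdale 3.2212, Ashgrove 6.7962.
Lower quotas: Millford 4, Fernley 8, Stonebridge 1, Oakdale 3, Ashgrove 6 (sum 22, leaving 2 seats).
Remainders in descending order: Stonebridge 0.8301, Ashgrove 0.7962, Oakdale 0.2212, Fernley 0.0992, Millford 0.0532.
Largest remainders: Stonebridge, Ashgrove receive the extra seats.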